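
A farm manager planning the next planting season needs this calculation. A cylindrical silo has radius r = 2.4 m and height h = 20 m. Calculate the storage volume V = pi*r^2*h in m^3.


V = pi * r^2 * h
  = pi * 2.4^2 * 20
  = pi * 5.76 * 20
  = 361.91 m^3


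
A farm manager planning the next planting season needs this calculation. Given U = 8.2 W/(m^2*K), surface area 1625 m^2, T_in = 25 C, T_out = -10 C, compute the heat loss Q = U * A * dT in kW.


dT = 25 - (-10) = 35 K
Q = U * A * dT
  = 8.2 * 1625 * 35
  = 466375 W = 466.38 kW


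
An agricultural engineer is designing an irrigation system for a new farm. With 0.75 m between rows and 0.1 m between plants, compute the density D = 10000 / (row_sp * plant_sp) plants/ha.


D = 10000 / (row_sp * plant_sp)
  = 10000 / (0.75 * 0.1)
  = 10000 / 0.0750
  = 133333.33 plants/ha


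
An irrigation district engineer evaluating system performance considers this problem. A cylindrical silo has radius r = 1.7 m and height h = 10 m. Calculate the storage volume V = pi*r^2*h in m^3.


V = pi * r^2 * h
  = pi * 1.7^2 * 10
  = pi * 2.89 * 10
  = 90.79 m^3


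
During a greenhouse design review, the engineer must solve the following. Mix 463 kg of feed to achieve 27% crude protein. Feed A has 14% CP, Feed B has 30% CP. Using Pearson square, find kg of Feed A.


parts_A = CP_b - target = 30 - 27 = 3
parts_B = target - CP_a = 27 - 14 = 13
total_parts = 3 + 13 = 16
Feed A = 463 * 3 / 16 = 86.81 kg
Feed B = 463 * 13 / 16 = 376.19 kg

86.81 kg


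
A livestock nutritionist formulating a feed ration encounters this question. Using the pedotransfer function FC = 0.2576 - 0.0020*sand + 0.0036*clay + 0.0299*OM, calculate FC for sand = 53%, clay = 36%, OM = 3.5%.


FC = 0.2576 - 0.0020*53 + 0.0036*36 + 0.0299*3.5
   = 0.2576 - 0.1060 + 0.1296 + 0.1047
   = 0.3859


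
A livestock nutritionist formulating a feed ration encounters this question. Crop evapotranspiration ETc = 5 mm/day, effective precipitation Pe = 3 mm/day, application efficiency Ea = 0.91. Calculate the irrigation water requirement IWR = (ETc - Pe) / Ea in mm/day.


IWR = (ETc - Pe) / Ea
    = (5 - 3) / 0.91
    = 2 / 0.91
    = 2.20 mm/day


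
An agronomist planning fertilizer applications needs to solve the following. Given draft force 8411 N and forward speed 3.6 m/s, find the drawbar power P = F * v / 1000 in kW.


P = F * v / 1000
  = 8411 * 3.6 / 1000
  = 30279.60 / 1000
  = 30.28 kW


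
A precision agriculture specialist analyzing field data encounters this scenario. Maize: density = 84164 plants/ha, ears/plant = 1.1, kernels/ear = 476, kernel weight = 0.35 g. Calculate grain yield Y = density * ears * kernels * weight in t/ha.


Y = density * ears * kernels * kw
  = 84164 * 1.1 * 476 * 0.35 g/ha
  = 15423894.64 g/ha
  = 15423.89 kg/ha = 15.42 t/ha


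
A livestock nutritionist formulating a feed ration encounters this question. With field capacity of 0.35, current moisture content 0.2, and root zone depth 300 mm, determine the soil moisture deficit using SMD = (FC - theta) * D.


SMD = (FC - theta) * D
    = (0.35 - 0.2) * 300
    = 0.150 * 300
    = 45 mm


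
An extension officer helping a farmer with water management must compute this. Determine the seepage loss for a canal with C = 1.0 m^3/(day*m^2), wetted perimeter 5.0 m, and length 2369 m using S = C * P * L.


S = C * P * L
  = 1.0 * 5.0 * 2369
  = 11845 m^3/day


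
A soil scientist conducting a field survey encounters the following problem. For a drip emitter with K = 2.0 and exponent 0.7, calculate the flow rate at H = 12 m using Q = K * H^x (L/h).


Q = K * H^x
  = 2.0 * 12^0.7
  = 2.0 * 5.6941
  = 11.39 L/h


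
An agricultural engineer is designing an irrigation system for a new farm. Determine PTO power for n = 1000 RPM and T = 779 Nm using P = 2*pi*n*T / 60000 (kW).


P = 2*pi*n*T / 60000
  = 2*pi * 1000 * 779 / 60000
  = 4894601.35 / 60000
  = 81.58 kW


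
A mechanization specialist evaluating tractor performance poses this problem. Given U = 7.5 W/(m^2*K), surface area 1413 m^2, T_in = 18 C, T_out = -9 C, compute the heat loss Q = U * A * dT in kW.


dT = 18 - (-9) = 27 K
Q = U * A * dT
  = 7.5 * 1413 * 27
  = 286132.50 W = 286.13 kW


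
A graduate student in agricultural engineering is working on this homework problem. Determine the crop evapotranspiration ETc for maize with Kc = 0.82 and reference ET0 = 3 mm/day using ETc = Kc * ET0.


ETc = Kc * ET0
    = 0.82 * 3
    = 2.46 mm/day


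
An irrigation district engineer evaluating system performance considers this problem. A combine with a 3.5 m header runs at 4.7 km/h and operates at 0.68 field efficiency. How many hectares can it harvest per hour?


C = w * v * eta_f / 10
  = 3.5 * 4.7 * 0.68 / 10
  = 11.19 / 10
  = 1.12 ha/h


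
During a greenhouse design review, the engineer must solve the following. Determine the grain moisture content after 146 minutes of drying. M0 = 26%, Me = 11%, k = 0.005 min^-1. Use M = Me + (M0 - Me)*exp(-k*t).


M = Me + (M0 - Me) * e^(-k*t)
  = 11 + (26 - 11) * e^(-0.005*146)
  = 11 + 15 * e^(-0.730)
  = 11 + 15 * 0.48191
  = 11 + 7.2286
  = 18.23%


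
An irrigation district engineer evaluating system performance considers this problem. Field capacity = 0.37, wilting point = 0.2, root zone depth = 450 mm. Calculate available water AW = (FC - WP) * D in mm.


AW = (FC - WP) * D
   = (0.37 - 0.2) * 450
   = 0.17 * 450
   = 76.50 mm


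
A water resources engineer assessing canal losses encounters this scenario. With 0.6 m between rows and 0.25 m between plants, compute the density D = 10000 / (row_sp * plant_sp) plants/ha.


D = 10000 / (row_sp * plant_sp)
  = 10000 / (0.6 * 0.25)
  = 10000 / 0.1500
  = 66666.67 plants/ha


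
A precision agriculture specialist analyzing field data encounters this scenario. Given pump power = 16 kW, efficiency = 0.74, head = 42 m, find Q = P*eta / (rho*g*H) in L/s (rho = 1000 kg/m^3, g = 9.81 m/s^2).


Q = (P * 1000 * eta) / (rho * g * H)
  = (16 * 1000 * 0.74) / (1000 * 9.81 * 42)
  = 11840 / 412020
  = 0.02874 m^3/s = 28.74 L/s


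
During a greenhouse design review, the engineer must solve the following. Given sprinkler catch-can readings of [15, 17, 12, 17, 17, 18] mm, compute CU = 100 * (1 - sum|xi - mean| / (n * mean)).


xbar = 96 / 6 = 16
sum|xi - xbar| = 10
CU = 100 * (1 - 10 / (6 * 16))
   = 100 * (1 - 0.1042)
   = 89.58%


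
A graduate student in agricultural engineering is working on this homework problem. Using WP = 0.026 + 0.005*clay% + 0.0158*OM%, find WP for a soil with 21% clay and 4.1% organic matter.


WP = 0.026 + 0.005*21 + 0.0158*4.1
   = 0.026 + 0.1050 + 0.0648
   = 0.1958


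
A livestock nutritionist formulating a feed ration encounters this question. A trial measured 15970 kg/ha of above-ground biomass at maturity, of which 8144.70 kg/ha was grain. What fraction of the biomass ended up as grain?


HI = grain_yield / biomass
   = 8144.70 / 15970
   = 0.51


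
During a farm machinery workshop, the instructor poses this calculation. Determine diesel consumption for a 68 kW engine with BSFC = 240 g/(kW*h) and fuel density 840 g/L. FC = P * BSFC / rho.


FC = P * BSFC / rho_fuel
   = 68 * 240 / 840
   = 16320 / 840
   = 19.43 L/h


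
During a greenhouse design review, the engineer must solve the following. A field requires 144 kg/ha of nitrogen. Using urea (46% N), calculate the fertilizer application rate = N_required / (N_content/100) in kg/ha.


Rate = N_required / (N_content / 100)
     = 144 / (46 / 100)
     = 144 / 0.46
     = 313.04 kg/ha


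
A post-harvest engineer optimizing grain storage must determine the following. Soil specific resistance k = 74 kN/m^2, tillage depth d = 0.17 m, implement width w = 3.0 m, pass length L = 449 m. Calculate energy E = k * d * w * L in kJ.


E = k * d * w * L
  = 74 * 0.17 * 3.0 * 449
  = 16945.26 kJ


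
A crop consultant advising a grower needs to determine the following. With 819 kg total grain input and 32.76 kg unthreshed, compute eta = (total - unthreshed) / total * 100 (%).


eta = (total - unthreshed) / total * 100
    = (819 - 32.76) / 819 * 100
    = 786.24 / 819 * 100
    = 96%


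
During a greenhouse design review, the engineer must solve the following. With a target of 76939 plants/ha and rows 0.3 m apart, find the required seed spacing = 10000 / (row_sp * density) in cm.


spacing = 10000 / (row_sp * density)
        = 10000 / (0.3 * 76939)
        = 10000 / 23081.70
        = 0.43324 m = 43.32 cm


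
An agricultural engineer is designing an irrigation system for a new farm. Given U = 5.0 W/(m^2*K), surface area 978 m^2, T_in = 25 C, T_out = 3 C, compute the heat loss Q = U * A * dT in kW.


dT = 25 - (3) = 22 K
Q = U * A * dT
  = 5.0 * 978 * 22
  = 107580 W = 107.58 kW


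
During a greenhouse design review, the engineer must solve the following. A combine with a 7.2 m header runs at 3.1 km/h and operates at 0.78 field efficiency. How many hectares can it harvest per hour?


C = w * v * eta_f / 10
  = 7.2 * 3.1 * 0.78 / 10
  = 17.41 / 10
  = 1.74 ha/h


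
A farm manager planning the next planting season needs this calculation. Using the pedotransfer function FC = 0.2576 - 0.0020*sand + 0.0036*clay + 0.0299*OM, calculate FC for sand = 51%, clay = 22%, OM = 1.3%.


FC = 0.2576 - 0.0020*51 + 0.0036*22 + 0.0299*1.3
   = 0.2576 - 0.1020 + 0.0792 + 0.0389
   = 0.2737


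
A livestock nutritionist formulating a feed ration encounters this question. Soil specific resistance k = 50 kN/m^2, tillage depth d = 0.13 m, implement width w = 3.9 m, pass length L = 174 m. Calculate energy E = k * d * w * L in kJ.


E = k * d * w * L
  = 50 * 0.13 * 3.9 * 174
  = 4410.90 kJ


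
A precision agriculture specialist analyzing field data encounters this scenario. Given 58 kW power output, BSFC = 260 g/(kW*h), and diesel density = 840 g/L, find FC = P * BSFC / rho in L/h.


FC = P * BSFC / rho_fuel
   = 58 * 260 / 840
   = 15080 / 840
   = 17.95 L/h


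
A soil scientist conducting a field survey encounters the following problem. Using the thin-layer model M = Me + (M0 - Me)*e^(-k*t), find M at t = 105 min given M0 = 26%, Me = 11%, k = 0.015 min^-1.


M = Me + (M0 - Me) * e^(-k*t)
  = 11 + (26 - 11) * e^(-0.015*105)
  = 11 + 15 * e^(-1.575)
  = 11 + 15 * 0.20701
  = 11 + 3.1051
  = 14.11%


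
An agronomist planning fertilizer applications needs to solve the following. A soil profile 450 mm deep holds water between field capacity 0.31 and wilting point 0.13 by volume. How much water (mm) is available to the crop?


AW = (FC - WP) * D
   = (0.31 - 0.13) * 450
   = 0.18 * 450
   = 81 mm


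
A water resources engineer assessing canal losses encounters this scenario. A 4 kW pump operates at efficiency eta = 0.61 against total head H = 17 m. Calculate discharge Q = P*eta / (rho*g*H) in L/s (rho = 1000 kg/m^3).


Q = (P * 1000 * eta) / (rho * g * H)
  = (4 * 1000 * 0.61) / (1000 * 9.81 * 17)
  = 2440 / 166770
  = 0.01463 m^3/s = 14.63 L/s


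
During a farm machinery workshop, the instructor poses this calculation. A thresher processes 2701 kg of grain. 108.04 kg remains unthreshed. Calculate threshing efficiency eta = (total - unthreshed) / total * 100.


eta = (total - unthreshed) / total * 100
    = (2701 - 108.04) / 2701 * 100
    = 2592.96 / 2701 * 100
    = 96%


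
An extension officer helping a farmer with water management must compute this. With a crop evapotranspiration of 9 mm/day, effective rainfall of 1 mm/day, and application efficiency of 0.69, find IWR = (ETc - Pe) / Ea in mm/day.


IWR = (ETc - Pe) / Ea
    = (9 - 1) / 0.69
    = 8 / 0.69
    = 11.59 mm/day


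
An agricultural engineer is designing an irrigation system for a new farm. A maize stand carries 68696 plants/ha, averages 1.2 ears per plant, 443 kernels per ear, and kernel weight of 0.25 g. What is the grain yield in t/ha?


Y = density * ears * kernels * kw
  = 68696 * 1.2 * 443 * 0.25 g/ha
  = 9129698.40 g/ha
  = 9129.70 kg/ha = 9.13 t/ha


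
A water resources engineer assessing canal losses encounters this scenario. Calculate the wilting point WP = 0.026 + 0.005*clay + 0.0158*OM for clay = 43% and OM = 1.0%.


WP = 0.026 + 0.005*43 + 0.0158*1.0
   = 0.026 + 0.2150 + 0.0158
   = 0.2568


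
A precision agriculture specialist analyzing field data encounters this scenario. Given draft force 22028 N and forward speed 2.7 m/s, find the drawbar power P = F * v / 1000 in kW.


P = F * v / 1000
  = 22028 * 2.7 / 1000
  = 59475.60 / 1000
  = 59.48 kW


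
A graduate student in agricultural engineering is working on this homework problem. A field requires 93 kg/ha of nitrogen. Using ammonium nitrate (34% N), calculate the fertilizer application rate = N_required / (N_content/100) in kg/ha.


Rate = N_required / (N_content / 100)
     = 93 / (34 / 100)
     = 93 / 0.34
     = 273.53 kg/ha


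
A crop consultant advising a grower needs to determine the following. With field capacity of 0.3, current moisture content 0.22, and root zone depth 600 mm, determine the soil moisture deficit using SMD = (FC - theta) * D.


SMD = (FC - theta) * D
    = (0.3 - 0.22) * 600
    = 0.080 * 600
    = 48 mm


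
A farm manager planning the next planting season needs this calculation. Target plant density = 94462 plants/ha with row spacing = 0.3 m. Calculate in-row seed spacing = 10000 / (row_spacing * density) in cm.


spacing = 10000 / (row_sp * density)
        = 10000 / (0.3 * 94462)
        = 10000 / 28338.60
        = 0.35288 m = 35.29 cm


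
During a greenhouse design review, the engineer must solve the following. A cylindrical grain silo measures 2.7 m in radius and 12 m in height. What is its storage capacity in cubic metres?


V = pi * r^2 * h
  = pi * 2.7^2 * 12
  = pi * 7.29 * 12
  = 274.83 m^3


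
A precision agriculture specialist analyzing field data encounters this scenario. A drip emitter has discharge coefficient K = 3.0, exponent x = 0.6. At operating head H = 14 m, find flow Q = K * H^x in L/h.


Q = K * H^x
  = 3.0 * 14^0.6
  = 3.0 * 4.8717
  = 14.61 L/h


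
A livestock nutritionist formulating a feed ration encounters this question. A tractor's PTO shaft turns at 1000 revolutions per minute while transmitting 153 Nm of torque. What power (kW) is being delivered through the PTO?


P = 2*pi*n*T / 60000
  = 2*pi * 1000 * 153 / 60000
  = 961327.35 / 60000
  = 16.02 kW


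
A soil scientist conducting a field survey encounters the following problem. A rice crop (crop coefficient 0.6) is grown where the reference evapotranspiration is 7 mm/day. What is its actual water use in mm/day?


ETc = Kc * ET0
    = 0.6 * 7
    = 4.20 mm/day


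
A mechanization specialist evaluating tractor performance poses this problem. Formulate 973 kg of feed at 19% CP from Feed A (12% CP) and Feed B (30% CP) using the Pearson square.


parts_A = CP_b - target = 30 - 19 = 11
parts_B = target - CP_a = 19 - 12 = 7
total_parts = 11 + 7 = 18
Feed A = 973 * 11 / 18 = 594.61 kg
Feed B = 973 * 7 / 18 = 378.39 kg

594.61 kg


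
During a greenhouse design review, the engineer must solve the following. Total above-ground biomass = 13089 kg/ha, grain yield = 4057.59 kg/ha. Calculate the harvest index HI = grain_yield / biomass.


HI = grain_yield / biomass
   = 4057.59 / 13089
   = 0.31


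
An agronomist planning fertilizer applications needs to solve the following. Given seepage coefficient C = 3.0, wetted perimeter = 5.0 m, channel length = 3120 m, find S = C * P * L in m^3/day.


S = C * P * L
  = 3.0 * 5.0 * 3120
  = 46800 m^3/day


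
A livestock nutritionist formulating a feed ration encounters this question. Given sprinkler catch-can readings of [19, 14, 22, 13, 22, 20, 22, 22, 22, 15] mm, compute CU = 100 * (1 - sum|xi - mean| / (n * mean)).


xbar = 191 / 10 = 19.100
sum|xi - xbar| = 30.800
CU = 100 * (1 - 30.800 / (10 * 19.100))
   = 100 * (1 - 0.1613)
   = 83.87%


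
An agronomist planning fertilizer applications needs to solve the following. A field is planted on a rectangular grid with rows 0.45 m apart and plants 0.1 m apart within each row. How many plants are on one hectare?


D = 10000 / (row_sp * plant_sp)
  = 10000 / (0.45 * 0.1)
  = 10000 / 0.0450
  = 222222.22 plants/ha


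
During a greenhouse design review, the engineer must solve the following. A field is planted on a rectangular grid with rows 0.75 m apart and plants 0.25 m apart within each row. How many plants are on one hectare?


D = 10000 / (row_sp * plant_sp)
  = 10000 / (0.75 * 0.25)
  = 10000 / 0.1875
  = 53333.33 plants/ha


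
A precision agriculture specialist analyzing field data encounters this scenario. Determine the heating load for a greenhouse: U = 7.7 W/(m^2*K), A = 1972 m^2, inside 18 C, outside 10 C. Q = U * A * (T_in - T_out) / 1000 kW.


dT = 18 - (10) = 8 K
Q = U * A * dT
  = 7.7 * 1972 * 8
  = 121475.20 W = 121.48 kW


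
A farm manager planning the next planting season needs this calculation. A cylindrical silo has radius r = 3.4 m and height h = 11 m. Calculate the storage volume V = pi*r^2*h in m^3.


V = pi * r^2 * h
  = pi * 3.4^2 * 11
  = pi * 11.56 * 11
  = 399.48 m^3


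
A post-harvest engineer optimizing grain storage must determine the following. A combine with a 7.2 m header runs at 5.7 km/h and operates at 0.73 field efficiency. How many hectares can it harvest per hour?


C = w * v * eta_f / 10
  = 7.2 * 5.7 * 0.73 / 10
  = 29.96 / 10
  = 3.00 ha/h


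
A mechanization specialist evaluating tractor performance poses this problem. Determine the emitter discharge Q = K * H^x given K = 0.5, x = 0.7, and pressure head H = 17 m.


Q = K * H^x
  = 0.5 * 17^0.7
  = 0.5 * 7.2663
  = 3.63 L/h


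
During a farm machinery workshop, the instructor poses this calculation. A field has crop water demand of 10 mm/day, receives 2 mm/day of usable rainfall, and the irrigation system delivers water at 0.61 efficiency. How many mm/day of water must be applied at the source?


IWR = (ETc - Pe) / Ea
    = (10 - 2) / 0.61
    = 8 / 0.61
    = 13.11 mm/day


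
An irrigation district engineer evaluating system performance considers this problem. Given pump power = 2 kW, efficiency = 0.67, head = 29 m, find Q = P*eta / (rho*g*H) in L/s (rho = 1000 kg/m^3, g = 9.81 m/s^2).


Q = (P * 1000 * eta) / (rho * g * H)
  = (2 * 1000 * 0.67) / (1000 * 9.81 * 29)
  = 1340 / 284490
  = 0.00471 m^3/s = 4.71 L/s


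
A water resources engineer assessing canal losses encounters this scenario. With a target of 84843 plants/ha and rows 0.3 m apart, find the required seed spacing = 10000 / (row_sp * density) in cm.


spacing = 10000 / (row_sp * density)
        = 10000 / (0.3 * 84843)
        = 10000 / 25452.90
        = 0.39288 m = 39.29 cm


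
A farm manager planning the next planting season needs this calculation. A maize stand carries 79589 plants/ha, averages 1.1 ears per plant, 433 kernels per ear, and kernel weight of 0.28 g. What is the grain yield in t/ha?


Y = density * ears * kernels * kw
  = 79589 * 1.1 * 433 * 0.28 g/ha
  = 10614307.40 g/ha
  = 10614.31 kg/ha = 10.61 t/ha


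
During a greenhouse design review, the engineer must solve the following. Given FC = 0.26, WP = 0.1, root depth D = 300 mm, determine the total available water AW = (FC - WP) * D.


AW = (FC - WP) * D
   = (0.26 - 0.1) * 300
   = 0.16 * 300
   = 48 mm


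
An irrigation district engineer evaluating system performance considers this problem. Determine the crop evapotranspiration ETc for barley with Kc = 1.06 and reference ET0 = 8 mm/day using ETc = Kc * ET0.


ETc = Kc * ET0
    = 1.06 * 8
    = 8.48 mm/day


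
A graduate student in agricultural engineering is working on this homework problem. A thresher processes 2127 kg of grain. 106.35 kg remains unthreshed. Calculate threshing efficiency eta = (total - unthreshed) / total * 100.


eta = (total - unthreshed) / total * 100
    = (2127 - 106.35) / 2127 * 100
    = 2020.65 / 2127 * 100
    = 95%


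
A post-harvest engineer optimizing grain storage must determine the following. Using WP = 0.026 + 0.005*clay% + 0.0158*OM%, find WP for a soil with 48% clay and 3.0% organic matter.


WP = 0.026 + 0.005*48 + 0.0158*3.0
   = 0.026 + 0.2400 + 0.0474
   = 0.3134


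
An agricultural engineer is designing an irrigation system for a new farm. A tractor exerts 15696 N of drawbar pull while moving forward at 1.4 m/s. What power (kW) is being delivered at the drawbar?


P = F * v / 1000
  = 15696 * 1.4 / 1000
  = 21974.40 / 1000
  = 21.97 kW


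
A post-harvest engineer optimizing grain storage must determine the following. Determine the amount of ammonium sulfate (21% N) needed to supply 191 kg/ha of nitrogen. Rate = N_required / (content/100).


Rate = N_required / (N_content / 100)
     = 191 / (21 / 100)
     = 191 / 0.21
     = 909.52 kg/ha


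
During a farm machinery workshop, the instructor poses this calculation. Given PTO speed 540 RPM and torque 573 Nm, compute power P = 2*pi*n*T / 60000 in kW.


P = 2*pi*n*T / 60000
  = 2*pi * 540 * 573 / 60000
  = 1944143.20 / 60000
  = 32.40 kW


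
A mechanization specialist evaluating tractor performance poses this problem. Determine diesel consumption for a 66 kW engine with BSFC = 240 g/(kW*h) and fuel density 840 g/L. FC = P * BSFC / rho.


FC = P * BSFC / rho_fuel
   = 66 * 240 / 840
   = 15840 / 840
   = 18.86 L/h


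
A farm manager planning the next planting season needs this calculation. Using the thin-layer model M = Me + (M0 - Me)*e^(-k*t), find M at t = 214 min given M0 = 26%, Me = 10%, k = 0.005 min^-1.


M = Me + (M0 - Me) * e^(-k*t)
  = 10 + (26 - 10) * e^(-0.005*214)
  = 10 + 16 * e^(-1.070)
  = 10 + 16 * 0.34301
  = 10 + 5.4881
  = 15.49%


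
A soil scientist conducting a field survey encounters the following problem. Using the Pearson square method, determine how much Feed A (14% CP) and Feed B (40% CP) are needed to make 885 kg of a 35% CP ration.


parts_A = CP_b - target = 40 - 35 = 5
parts_B = target - CP_a = 35 - 14 = 21
total_parts = 5 + 21 = 26
Feed A = 885 * 5 / 26 = 170.19 kg
Feed B = 885 * 21 / 26 = 714.81 kg

170.19 kg


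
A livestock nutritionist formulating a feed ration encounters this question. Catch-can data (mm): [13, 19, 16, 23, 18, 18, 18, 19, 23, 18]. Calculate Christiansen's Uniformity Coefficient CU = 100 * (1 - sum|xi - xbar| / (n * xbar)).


xbar = 185 / 10 = 18.500
sum|xi - xbar| = 20
CU = 100 * (1 - 20 / (10 * 18.500))
   = 100 * (1 - 0.1081)
   = 89.19%


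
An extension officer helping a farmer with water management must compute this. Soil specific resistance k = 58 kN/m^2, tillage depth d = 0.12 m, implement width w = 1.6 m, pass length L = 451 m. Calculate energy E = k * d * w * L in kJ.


E = k * d * w * L
  = 58 * 0.12 * 1.6 * 451
  = 5022.34 kJ


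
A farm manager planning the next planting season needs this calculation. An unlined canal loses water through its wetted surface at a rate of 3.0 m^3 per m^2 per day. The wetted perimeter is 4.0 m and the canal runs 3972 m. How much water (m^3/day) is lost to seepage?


S = C * P * L
  = 3.0 * 4.0 * 3972
  = 47664 m^3/day


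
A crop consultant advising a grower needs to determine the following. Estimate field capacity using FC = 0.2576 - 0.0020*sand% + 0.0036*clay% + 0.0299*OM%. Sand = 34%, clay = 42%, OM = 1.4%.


FC = 0.2576 - 0.0020*34 + 0.0036*42 + 0.0299*1.4
   = 0.2576 - 0.0680 + 0.1512 + 0.0419
   = 0.3827


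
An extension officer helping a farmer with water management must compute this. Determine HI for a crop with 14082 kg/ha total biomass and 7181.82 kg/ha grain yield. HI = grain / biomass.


HI = grain_yield / biomass
   = 7181.82 / 14082
   = 0.51


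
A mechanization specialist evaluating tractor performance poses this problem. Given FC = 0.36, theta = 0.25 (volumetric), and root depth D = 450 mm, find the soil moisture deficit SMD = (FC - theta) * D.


SMD = (FC - theta) * D
    = (0.36 - 0.25) * 450
    = 0.110 * 450
    = 49.50 mm


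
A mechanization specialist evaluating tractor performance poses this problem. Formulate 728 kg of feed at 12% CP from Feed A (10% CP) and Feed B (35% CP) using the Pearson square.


parts_A = CP_b - target = 35 - 12 = 23
parts_B = target - CP_a = 12 - 10 = 2
total_parts = 23 + 2 = 25
Feed A = 728 * 23 / 25 = 669.76 kg
Feed B = 728 * 2 / 25 = 58.24 kg

669.76 kg


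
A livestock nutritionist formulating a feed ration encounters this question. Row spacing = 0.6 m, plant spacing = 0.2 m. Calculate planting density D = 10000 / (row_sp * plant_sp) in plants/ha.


D = 10000 / (row_sp * plant_sp)
  = 10000 / (0.6 * 0.2)
  = 10000 / 0.1200
  = 83333.33 plants/ha


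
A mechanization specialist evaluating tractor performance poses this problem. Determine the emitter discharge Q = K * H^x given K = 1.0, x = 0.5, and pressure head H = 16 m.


Q = K * H^x
  = 1.0 * 16^0.5
  = 1.0 * 4
  = 4 L/h


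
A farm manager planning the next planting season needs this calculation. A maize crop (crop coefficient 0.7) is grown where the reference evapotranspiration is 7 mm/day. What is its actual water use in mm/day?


ETc = Kc * ET0
    = 0.7 * 7
    = 4.90 mm/day


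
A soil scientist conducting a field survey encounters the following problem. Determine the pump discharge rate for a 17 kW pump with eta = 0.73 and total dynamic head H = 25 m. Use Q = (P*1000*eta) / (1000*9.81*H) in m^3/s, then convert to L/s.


Q = (P * 1000 * eta) / (rho * g * H)
  = (17 * 1000 * 0.73) / (1000 * 9.81 * 25)
  = 12410 / 245250
  = 0.05060 m^3/s = 50.60 L/s


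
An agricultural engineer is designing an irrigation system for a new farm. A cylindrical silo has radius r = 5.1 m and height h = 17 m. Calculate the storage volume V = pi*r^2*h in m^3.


V = pi * r^2 * h
  = pi * 5.1^2 * 17
  = pi * 26.01 * 17
  = 1389.12 m^3


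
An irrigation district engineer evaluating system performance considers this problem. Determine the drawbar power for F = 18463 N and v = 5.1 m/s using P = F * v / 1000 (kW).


P = F * v / 1000
  = 18463 * 5.1 / 1000
  = 94161.30 / 1000
  = 94.16 kW


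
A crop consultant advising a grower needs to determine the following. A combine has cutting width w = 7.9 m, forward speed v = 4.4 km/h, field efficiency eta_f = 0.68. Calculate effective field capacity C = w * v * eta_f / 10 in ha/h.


C = w * v * eta_f / 10
  = 7.9 * 4.4 * 0.68 / 10
  = 23.64 / 10
  = 2.36 ha/h


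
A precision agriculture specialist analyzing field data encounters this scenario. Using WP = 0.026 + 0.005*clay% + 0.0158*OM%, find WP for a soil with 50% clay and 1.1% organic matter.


WP = 0.026 + 0.005*50 + 0.0158*1.1
   = 0.026 + 0.2500 + 0.0174
   = 0.2934


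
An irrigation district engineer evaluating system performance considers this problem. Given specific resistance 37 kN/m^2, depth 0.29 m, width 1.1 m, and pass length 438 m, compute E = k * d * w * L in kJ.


E = k * d * w * L
  = 37 * 0.29 * 1.1 * 438
  = 5169.71 kJ


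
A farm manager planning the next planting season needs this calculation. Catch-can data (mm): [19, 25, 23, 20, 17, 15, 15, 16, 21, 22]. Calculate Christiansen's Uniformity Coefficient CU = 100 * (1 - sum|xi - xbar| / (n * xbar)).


xbar = 193 / 10 = 19.300
sum|xi - xbar| = 29
CU = 100 * (1 - 29 / (10 * 19.300))
   = 100 * (1 - 0.1503)
   = 84.97%


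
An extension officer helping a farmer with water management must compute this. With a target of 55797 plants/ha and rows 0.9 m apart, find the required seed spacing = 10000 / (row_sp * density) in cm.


spacing = 10000 / (row_sp * density)
        = 10000 / (0.9 * 55797)
        = 10000 / 50217.30
        = 0.19913 m = 19.91 cm


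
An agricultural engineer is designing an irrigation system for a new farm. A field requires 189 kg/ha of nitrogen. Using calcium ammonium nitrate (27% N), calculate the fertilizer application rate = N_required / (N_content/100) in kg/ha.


Rate = N_required / (N_content / 100)
     = 189 / (27 / 100)
     = 189 / 0.27
     = 700 kg/ha


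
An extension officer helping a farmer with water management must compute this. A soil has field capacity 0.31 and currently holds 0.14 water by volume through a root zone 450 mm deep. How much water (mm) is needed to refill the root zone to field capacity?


SMD = (FC - theta) * D
    = (0.31 - 0.14) * 450
    = 0.170 * 450
    = 76.50 mm


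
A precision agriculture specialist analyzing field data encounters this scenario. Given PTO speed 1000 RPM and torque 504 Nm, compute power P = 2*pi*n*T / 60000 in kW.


P = 2*pi*n*T / 60000
  = 2*pi * 1000 * 504 / 60000
  = 3166725.39 / 60000
  = 52.78 kW


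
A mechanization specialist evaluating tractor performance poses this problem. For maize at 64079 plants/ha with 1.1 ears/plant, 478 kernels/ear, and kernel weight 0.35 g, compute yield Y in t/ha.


Y = density * ears * kernels * kw
  = 64079 * 1.1 * 478 * 0.35 g/ha
  = 11792458.37 g/ha
  = 11792.46 kg/ha = 11.79 t/ha


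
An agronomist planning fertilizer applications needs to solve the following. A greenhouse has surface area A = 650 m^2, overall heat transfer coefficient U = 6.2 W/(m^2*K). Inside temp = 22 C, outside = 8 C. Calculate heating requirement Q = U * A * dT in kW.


dT = 22 - (8) = 14 K
Q = U * A * dT
  = 6.2 * 650 * 14
  = 56420 W = 56.42 kW


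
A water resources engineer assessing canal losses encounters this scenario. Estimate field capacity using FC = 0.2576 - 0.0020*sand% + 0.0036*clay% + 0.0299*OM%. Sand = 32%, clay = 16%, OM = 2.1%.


FC = 0.2576 - 0.0020*32 + 0.0036*16 + 0.0299*2.1
   = 0.2576 - 0.0640 + 0.0576 + 0.0628
   = 0.3140


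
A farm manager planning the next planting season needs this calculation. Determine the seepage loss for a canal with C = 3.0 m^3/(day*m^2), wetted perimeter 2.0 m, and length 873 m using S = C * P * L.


S = C * P * L
  = 3.0 * 2.0 * 873
  = 5238 m^3/day


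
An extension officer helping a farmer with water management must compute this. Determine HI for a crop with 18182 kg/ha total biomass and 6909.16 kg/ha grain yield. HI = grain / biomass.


HI = grain_yield / biomass
   = 6909.16 / 18182
   = 0.38


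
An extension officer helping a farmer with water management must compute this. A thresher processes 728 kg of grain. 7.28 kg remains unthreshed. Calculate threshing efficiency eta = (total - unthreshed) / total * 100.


eta = (total - unthreshed) / total * 100
    = (728 - 7.28) / 728 * 100
    = 720.72 / 728 * 100
    = 99%


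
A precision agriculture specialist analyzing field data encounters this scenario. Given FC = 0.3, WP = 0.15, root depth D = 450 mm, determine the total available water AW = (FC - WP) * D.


AW = (FC - WP) * D
   = (0.3 - 0.15) * 450
   = 0.15 * 450
   = 67.50 mm


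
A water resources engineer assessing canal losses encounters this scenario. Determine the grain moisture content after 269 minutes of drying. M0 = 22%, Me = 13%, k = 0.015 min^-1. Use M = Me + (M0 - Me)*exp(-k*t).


M = Me + (M0 - Me) * e^(-k*t)
  = 13 + (22 - 13) * e^(-0.015*269)
  = 13 + 9 * e^(-4.035)
  = 13 + 9 * 0.01769
  = 13 + 0.1592
  = 13.16%


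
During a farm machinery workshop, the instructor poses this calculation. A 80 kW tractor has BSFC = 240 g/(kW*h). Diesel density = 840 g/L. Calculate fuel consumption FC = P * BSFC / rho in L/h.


FC = P * BSFC / rho_fuel
   = 80 * 240 / 840
   = 19200 / 840
   = 22.86 L/h


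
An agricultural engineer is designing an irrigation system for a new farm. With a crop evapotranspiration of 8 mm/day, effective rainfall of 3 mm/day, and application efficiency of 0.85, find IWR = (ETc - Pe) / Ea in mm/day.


IWR = (ETc - Pe) / Ea
    = (8 - 3) / 0.85
    = 5 / 0.85
    = 5.88 mm/day


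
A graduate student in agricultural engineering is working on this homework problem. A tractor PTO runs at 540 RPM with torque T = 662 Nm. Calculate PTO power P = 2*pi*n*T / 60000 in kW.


P = 2*pi*n*T / 60000
  = 2*pi * 540 * 662 / 60000
  = 2246113.08 / 60000
  = 37.44 kW


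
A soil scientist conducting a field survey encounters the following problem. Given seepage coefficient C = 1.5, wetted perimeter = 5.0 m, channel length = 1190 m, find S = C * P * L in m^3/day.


S = C * P * L
  = 1.5 * 5.0 * 1190
  = 8925 m^3/day


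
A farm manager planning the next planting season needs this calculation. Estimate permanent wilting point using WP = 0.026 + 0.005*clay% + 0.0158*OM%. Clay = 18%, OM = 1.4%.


WP = 0.026 + 0.005*18 + 0.0158*1.4
   = 0.026 + 0.0900 + 0.0221
   = 0.1381


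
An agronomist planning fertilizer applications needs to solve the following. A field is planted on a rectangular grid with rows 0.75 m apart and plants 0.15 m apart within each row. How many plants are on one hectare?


D = 10000 / (row_sp * plant_sp)
  = 10000 / (0.75 * 0.15)
  = 10000 / 0.1125
  = 88888.89 plants/ha


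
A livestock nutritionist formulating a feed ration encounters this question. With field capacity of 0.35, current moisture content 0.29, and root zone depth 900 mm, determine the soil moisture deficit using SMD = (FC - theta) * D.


SMD = (FC - theta) * D
    = (0.35 - 0.29) * 900
    = 0.060 * 900
    = 54 mm


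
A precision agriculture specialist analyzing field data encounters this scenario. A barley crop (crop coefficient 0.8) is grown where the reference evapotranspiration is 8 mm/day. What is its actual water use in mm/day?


ETc = Kc * ET0
    = 0.8 * 8
    = 6.40 mm/day


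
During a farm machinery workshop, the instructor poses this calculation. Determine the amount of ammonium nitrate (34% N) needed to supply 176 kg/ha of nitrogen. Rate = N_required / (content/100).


Rate = N_required / (N_content / 100)
     = 176 / (34 / 100)
     = 176 / 0.34
     = 517.65 kg/ha


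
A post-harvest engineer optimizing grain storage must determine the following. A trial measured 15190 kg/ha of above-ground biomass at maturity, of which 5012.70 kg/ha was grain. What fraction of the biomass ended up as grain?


HI = grain_yield / biomass
   = 5012.70 / 15190
   = 0.33


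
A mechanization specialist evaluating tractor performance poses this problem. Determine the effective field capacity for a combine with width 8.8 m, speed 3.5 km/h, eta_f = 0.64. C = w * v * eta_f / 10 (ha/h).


C = w * v * eta_f / 10
  = 8.8 * 3.5 * 0.64 / 10
  = 19.71 / 10
  = 1.97 ha/h


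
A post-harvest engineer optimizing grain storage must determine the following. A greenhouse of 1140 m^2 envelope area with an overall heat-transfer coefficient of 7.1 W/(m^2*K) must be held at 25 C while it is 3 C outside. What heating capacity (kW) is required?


dT = 25 - (3) = 22 K
Q = U * A * dT
  = 7.1 * 1140 * 22
  = 178068 W = 178.07 kW


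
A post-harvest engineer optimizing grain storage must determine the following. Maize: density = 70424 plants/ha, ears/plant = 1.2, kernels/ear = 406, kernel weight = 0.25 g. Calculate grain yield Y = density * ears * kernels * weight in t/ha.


Y = density * ears * kernels * kw
  = 70424 * 1.2 * 406 * 0.25 g/ha
  = 8577643.20 g/ha
  = 8577.64 kg/ha = 8.58 t/ha


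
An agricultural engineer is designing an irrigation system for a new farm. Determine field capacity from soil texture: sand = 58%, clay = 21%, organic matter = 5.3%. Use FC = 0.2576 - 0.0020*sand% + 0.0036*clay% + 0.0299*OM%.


FC = 0.2576 - 0.0020*58 + 0.0036*21 + 0.0299*5.3
   = 0.2576 - 0.1160 + 0.0756 + 0.1585
   = 0.3757


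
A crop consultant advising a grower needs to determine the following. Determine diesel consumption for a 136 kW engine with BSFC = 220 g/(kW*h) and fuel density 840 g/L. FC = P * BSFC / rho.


FC = P * BSFC / rho_fuel
   = 136 * 220 / 840
   = 29920 / 840
   = 35.62 L/h


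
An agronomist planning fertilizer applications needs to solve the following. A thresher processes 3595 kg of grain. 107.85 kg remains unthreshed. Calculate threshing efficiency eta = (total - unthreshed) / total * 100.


eta = (total - unthreshed) / total * 100
    = (3595 - 107.85) / 3595 * 100
    = 3487.15 / 3595 * 100
    = 97%


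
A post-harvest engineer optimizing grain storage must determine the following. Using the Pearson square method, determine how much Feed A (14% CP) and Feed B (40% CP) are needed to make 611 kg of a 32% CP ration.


parts_A = CP_b - target = 40 - 32 = 8
parts_B = target - CP_a = 32 - 14 = 18
total_parts = 8 + 18 = 26
Feed A = 611 * 8 / 26 = 188 kg
Feed B = 611 * 18 / 26 = 423 kg

188 kg


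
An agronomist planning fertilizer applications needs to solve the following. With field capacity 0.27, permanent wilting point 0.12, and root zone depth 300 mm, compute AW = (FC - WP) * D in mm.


AW = (FC - WP) * D
   = (0.27 - 0.12) * 300
   = 0.15 * 300
   = 45 mm


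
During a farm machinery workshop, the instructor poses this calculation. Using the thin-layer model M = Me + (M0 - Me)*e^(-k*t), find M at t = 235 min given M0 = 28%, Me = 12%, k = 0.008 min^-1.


M = Me + (M0 - Me) * e^(-k*t)
  = 12 + (28 - 12) * e^(-0.008*235)
  = 12 + 16 * e^(-1.880)
  = 12 + 16 * 0.15259
  = 12 + 2.4414
  = 14.44%


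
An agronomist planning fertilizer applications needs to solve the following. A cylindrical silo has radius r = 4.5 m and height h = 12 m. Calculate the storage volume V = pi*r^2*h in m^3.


V = pi * r^2 * h
  = pi * 4.5^2 * 12
  = pi * 20.25 * 12
  = 763.41 m^3


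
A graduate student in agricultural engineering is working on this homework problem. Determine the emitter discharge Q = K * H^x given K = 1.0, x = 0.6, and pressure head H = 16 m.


Q = K * H^x
  = 1.0 * 16^0.6
  = 1.0 * 5.2780
  = 5.28 L/h


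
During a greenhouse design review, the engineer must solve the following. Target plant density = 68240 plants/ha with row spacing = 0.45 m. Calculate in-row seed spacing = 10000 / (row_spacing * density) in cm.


spacing = 10000 / (row_sp * density)
        = 10000 / (0.45 * 68240)
        = 10000 / 30708
        = 0.32565 m = 32.56 cm


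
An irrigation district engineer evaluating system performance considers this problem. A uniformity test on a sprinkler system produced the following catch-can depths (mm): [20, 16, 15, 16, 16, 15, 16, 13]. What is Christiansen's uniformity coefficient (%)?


xbar = 127 / 8 = 15.875
sum|xi - xbar| = 9.250
CU = 100 * (1 - 9.250 / (8 * 15.875))
   = 100 * (1 - 0.0728)
   = 92.72%


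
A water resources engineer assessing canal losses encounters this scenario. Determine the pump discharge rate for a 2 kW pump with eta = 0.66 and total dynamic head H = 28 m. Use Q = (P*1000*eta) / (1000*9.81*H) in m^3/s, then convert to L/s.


Q = (P * 1000 * eta) / (rho * g * H)
  = (2 * 1000 * 0.66) / (1000 * 9.81 * 28)
  = 1320 / 274680
  = 0.00481 m^3/s = 4.81 L/s


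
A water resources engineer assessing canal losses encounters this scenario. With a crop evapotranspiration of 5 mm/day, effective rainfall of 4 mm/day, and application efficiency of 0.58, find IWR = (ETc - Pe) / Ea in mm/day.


IWR = (ETc - Pe) / Ea
    = (5 - 4) / 0.58
    = 1 / 0.58
    = 1.72 mm/day


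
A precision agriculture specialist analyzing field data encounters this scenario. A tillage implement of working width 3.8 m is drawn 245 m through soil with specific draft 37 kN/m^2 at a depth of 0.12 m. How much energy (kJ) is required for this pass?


E = k * d * w * L
  = 37 * 0.12 * 3.8 * 245
  = 4133.64 kJ


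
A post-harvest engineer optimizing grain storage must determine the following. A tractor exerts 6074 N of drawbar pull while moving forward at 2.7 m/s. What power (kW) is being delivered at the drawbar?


P = F * v / 1000
  = 6074 * 2.7 / 1000
  = 16399.80 / 1000
  = 16.40 kW


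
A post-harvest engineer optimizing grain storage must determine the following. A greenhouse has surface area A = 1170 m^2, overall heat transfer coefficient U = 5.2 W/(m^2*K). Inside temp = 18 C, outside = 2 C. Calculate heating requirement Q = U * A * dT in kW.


dT = 18 - (2) = 16 K
Q = U * A * dT
  = 5.2 * 1170 * 16
  = 97344 W = 97.34 kW
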